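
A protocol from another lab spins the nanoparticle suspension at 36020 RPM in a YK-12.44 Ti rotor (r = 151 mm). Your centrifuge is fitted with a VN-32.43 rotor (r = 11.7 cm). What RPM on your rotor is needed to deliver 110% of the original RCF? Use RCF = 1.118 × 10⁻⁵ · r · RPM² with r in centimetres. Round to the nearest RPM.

Original rotor: r = 151 mm = 15.1 cm
RCF_original = 1.118 × 10⁻⁵ × 15.1 × (36020)² = 1.118 × 10⁻⁵ × 15.1 × 1,297,440,400 ≈ 219,031.3 × g
Target RCF = 1.1 × 219,031.3 ≈ 240,934.4 × g
240,934.4 = 1.118 × 10⁻⁵ × 11.7 × N²
N² = 240,934.4 / (13.0806 × 10⁻⁵) = 1,841,921,624
N ≈ √1,841,921,624 ≈ 42,917.6

42918 RPM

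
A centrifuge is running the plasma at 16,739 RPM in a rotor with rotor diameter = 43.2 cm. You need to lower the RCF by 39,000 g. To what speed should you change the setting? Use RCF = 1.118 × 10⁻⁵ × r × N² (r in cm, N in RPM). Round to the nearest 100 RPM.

N₂ ≈ 10900 RPM

r = 43.2 / 2 = 21.6 cm
Current RCF = 1.118 × 10⁻⁵ × 21.6 × (16739)² = 1.118 × 10⁻⁵ × 21.6 × 280,194,121 ≈ 67,663.5 × g
Target RCF = 67,663.5 − 39,000 = 28,663.5 × g
N² = 28,663.5 / (24.1488 × 10⁻⁵) = 118,695,339
N ≈ √118,695,339 ≈ 10,894.7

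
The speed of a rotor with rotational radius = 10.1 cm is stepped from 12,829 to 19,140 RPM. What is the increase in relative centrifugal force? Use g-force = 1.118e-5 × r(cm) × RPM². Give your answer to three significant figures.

RCF₁ = 1.118 × 10⁻⁵ × 10.1 × (12829)² = 1.118 × 10⁻⁵ × 10.1 × 164,583,241 ≈ 18,584.4 × g
RCF₂ = 1.118 × 10⁻⁵ × 10.1 × (19140)² = 1.118 × 10⁻⁵ × 10.1 × 366,339,600 ≈ 41,366.3 × g
Increase = 41,366.3 − 18,584.4 = 22,781.9

≈ 22800 x g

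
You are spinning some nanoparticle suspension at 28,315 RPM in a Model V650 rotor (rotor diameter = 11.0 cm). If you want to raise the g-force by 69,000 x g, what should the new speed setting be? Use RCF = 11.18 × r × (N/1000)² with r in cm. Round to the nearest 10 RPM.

r = 11.0 / 2 = 5.5 cm
Current RCF = 11.18 × 5.5 × (28.315)² = 11.18 × 5.5 × 801.739225 ≈ 49,298.9 × g
Target RCF = 49,298.9 + 69,000 = 118,298.9 × g
(N/1000)² = 118,298.9 / 61.49 = 1923.872
N = 1000 × √1923.872 ≈ 43,862.0

43860 RPM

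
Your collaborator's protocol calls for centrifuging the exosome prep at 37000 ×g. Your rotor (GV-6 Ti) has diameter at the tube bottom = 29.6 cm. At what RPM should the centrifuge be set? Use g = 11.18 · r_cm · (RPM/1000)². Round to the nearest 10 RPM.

N ≈ 14950 RPM

r = 29.6 / 2 = 14.8 cm
RCF = 11.18 × r × (N/1000)²
37,000 = 11.18 × 14.8 × (N/1000)²
(N/1000)² = 37,000 / 165.464 = 223.6136
N = 1000 × √223.6136 ≈ 14,953.7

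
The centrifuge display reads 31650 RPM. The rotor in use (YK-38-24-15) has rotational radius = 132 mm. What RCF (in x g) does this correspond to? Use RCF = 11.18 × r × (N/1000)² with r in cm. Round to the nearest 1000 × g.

r = 132 mm = 13.2 cm
RCF = 11.18 × 13.2 × (31.65)² = 11.18 × 13.2 × 1,001.7225 ≈ 147,830.2 × g

148000 x g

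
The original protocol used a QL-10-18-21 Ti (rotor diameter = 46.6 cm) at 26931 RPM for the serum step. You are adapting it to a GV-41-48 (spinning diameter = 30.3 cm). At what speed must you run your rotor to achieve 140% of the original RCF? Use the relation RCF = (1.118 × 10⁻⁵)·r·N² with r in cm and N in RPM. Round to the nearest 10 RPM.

Original rotor: r = 46.6 / 2 = 23.3 cm
RCF = 1.118 × 10⁻⁵ × r × N²
RCF_original = 1.118 × 10⁻⁵ × 23.3 × (26931)² = 1.118 × 10⁻⁵ × 23.3 × 725,278,761 ≈ 188,930.8 × g
Target RCF = 1.4 × 188,930.8 ≈ 264,503.1 × g
Your rotor: r = 30.3 / 2 = 15.15 cm
264,503.1 = 1.118 × 10⁻⁵ × 15.15 × N²
N² = 264,503.1 / (16.9377 × 10⁻⁵) = 1,561,623,479
N ≈ √1,561,623,479 ≈ 39,517.4

≈ 39520 RPM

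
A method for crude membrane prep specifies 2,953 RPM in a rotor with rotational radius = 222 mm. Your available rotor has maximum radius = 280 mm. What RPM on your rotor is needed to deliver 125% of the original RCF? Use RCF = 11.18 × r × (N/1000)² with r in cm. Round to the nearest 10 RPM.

2940 RPM

Original rotor: r = 222 mm = 22.2 cm
RCF_original = 11.18 × 22.2 × (2.953)² = 11.18 × 22.2 × 8.720209 ≈ 2,164.3 × g
Target RCF = 1.25 × 2,164.3 ≈ 2,705.4 × g
Your rotor: r = 280 mm = 28.0 cm
2,705.4 = 11.18 × 28 × (N/1000)²
(N/1000)² = 2,705.4 / 313.04 = 8.642346
N = 1000 × √8.642346 ≈ 2,939.8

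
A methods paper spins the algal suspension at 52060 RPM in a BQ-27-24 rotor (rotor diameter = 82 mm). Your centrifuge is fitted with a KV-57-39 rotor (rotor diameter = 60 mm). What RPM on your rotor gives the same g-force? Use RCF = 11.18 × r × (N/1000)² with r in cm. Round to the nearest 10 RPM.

60860 RPM

Original rotor: r = 82 mm / 2 = 41 mm = 4.1 cm
RCF = 11.18 × r × (N/1000)²
RCF_original = 11.18 × 4.1 × (52.06)² = 11.18 × 4.1 × 2,710.2436 ≈ 124,232.1 × g
Your rotor: r = 60 mm / 2 = 30 mm = 3 cm
124,232.1 = 11.18 × 3 × (N/1000)²
(N/1000)² = 124,232.1 / 33.54 = 3703.998
N = 1000 × √3703.998 ≈ 60,860.5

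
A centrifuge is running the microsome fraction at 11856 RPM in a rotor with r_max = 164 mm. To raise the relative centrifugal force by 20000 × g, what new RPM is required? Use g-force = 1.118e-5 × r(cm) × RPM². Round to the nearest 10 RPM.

≈ 15800 RPM

r = 164 mm = 16.4 cm
Current RCF = 1.118 × 10⁻⁵ × 16.4 × (11856)² = 1.118 × 10⁻⁵ × 16.4 × 140,564,736 ≈ 25,772.8 × g
Target RCF = 25,772.8 + 20,000 = 45,772.8 × g
N² = 45,772.8 / (18.3352 × 10⁻⁵) = 249,644,400
N ≈ √249,644,400 ≈ 15,800.1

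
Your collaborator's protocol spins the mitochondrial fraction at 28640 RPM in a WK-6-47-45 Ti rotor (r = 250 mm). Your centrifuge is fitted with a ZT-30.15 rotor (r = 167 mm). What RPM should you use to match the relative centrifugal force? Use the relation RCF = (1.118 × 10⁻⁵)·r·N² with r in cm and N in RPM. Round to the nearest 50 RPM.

Original rotor: r = 250 mm = 25.0 cm
RCF = 1.118 × 10⁻⁵ × r × N²
RCF_original = 1.118 × 10⁻⁵ × 25 × (28640)² = 1.118 × 10⁻⁵ × 25 × 820,249,600 ≈ 229,259.8 × g
Your rotor: r = 167 mm = 16.7 cm
229,259.8 = 1.118 × 10⁻⁵ × 16.7 × N²
N² = 229,259.8 / (18.6706 × 10⁻⁵) = 1,227,918,760
N ≈ √1,227,918,760 ≈ 35,041.7

35050 RPM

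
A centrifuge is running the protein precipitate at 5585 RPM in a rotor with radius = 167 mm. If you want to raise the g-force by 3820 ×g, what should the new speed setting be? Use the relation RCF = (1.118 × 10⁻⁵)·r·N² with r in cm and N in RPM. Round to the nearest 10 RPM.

r = 167 mm = 16.7 cm
Current RCF = 1.118 × 10⁻⁵ × 16.7 × (5585)² = 1.118 × 10⁻⁵ × 16.7 × 31,192,225 ≈ 5,823.8 × g
Target RCF = 5,823.8 + 3,820 = 9,643.8 × g
N² = 9,643.8 / (18.6706 × 10⁻⁵) = 51,652,330
N ≈ √51,652,330 ≈ 7,187.0

N₂ ≈ 7190 RPM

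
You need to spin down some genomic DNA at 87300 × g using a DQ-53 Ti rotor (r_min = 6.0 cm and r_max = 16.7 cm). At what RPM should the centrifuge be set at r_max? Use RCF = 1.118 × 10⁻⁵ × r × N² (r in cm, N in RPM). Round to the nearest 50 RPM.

≈ 21600 RPM

Use r_max = 16.7 cm.
RCF = 1.118 × 10⁻⁵ × r × N²
87,300 = 1.118 × 10⁻⁵ × 16.7 × N²
N² = 87,300 / (18.6706 × 10⁻⁵) = 467,580,046
N ≈ √467,580,046 ≈ 21,623.6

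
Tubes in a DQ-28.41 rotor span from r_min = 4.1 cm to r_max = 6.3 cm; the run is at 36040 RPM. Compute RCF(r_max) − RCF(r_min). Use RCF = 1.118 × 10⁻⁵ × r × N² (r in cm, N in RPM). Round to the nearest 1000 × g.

≈ 32000 g

ΔRCF = 1.118 × 10⁻⁵ × (r_max − r_min) × N² = 1.118 × 10⁻⁵ × 2.2 × 1,298,881,600 ≈ 31,947.3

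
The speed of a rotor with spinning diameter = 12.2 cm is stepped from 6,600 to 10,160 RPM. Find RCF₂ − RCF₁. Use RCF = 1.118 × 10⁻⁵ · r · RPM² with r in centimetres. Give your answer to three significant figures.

≈ 4070 g

r = 12.2 / 2 = 6.1 cm
RCF₁ = 1.118 × 10⁻⁵ × 6.1 × (6600)² = 1.118 × 10⁻⁵ × 6.1 × 43,560,000 ≈ 2,970.7 × g
RCF₂ = 1.118 × 10⁻⁵ × 6.1 × (10160)² = 1.118 × 10⁻⁵ × 6.1 × 103,225,600 ≈ 7,039.8 × g
Increase = 7,039.8 − 2,970.7 = 4,069.1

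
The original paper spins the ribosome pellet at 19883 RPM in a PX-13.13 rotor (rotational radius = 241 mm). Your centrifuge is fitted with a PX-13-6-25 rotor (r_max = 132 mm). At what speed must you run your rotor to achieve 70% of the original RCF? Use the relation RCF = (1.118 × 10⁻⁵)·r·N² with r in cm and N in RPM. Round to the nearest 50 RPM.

Original rotor: r = 241 mm = 24.1 cm
RCF = 1.118 × 10⁻⁵ × r × N²
RCF_original = 1.118 × 10⁻⁵ × 24.1 × (19883)² = 1.118 × 10⁻⁵ × 24.1 × 395,333,689 ≈ 106,517.9 × g
Target RCF = 0.7 × 106,517.9 ≈ 74,562.5 × g
Your rotor: r = 132 mm = 13.2 cm
74,562.5 = 1.118 × 10⁻⁵ × 13.2 × N²
N² = 74,562.5 / (14.7576 × 10⁻⁵) = 505,248,143
N ≈ √505,248,143 ≈ 22,477.7

≈ 22500 RPM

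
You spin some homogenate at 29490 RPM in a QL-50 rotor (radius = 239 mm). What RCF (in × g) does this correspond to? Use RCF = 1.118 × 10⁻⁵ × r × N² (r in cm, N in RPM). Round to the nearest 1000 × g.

r = 239 mm = 23.9 cm
RCF = 1.118 × 10⁻⁵ × r × N²
RCF = 1.118 × 10⁻⁵ × 23.9 × (29490)² = 1.118 × 10⁻⁵ × 23.9 × 869,660,100 ≈ 232,374.9 × g

RCF ≈ 232000 × g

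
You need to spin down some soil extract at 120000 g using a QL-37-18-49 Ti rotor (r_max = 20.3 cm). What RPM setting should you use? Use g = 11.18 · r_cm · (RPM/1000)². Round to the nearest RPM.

120,000 = 11.18 × 20.3 × (N/1000)²
(N/1000)² = 120,000 / 226.954 = 528.7415
N = 1000 × √528.7415 ≈ 22,994.4

≈ 22994 RPM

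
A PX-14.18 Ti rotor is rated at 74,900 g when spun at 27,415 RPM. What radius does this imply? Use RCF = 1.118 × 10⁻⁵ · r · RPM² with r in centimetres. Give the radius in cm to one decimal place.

RCF = 1.118 × 10⁻⁵ × r × N²
74900 = 1.118 × 10⁻⁵ × r × (27415)²
r = 74900 / (1.118 × 10⁻⁵ × 751,582,225) = 74900 / 8402.689 ≈ 8.914 cm

≈ 8.9 cm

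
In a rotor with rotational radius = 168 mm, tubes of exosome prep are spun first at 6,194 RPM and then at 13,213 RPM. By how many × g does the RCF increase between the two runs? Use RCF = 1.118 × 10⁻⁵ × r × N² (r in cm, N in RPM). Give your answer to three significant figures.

≈ 25600 × g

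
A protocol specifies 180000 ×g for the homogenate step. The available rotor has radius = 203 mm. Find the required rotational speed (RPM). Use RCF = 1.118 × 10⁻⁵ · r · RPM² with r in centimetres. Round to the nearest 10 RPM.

r = 203 mm = 20.3 cm
RCF = 1.118 × 10⁻⁵ × r × N²
180,000 = 1.118 × 10⁻⁵ × 20.3 × N²
N² = 180,000 / (22.6954 × 10⁻⁵) = 793,112,261
N ≈ √793,112,261 ≈ 28,162.2

≈ 28160 RPM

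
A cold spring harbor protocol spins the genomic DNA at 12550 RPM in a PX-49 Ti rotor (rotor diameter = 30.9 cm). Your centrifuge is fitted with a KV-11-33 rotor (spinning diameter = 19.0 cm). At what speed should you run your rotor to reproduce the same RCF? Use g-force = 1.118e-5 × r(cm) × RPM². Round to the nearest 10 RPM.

16000 RPM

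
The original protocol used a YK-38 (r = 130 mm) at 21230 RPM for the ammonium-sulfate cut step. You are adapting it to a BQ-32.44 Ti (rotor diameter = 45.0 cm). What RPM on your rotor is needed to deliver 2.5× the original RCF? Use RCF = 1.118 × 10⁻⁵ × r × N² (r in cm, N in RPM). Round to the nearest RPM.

25515 RPM

Original rotor: r = 130 mm = 13.0 cm
RCF = 1.118 × 10⁻⁵ × r × N²
RCF_original = 1.118 × 10⁻⁵ × 13 × (21230)² = 1.118 × 10⁻⁵ × 13 × 450,712,900 ≈ 65,506.6 × g
Target RCF = 2.5 × 65,506.6 ≈ 163,766.5 × g
Your rotor: r = 45.0 / 2 = 22.5 cm
163,766.5 = 1.118 × 10⁻⁵ × 22.5 × N²
N² = 163,766.5 / (25.155 × 10⁻⁵) = 651,029,616
N ≈ √651,029,616 ≈ 25,515.3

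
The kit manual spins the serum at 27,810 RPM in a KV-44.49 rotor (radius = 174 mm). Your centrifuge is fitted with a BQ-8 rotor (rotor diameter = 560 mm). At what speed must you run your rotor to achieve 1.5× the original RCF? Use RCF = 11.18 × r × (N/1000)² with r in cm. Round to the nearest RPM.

≈ 26850 RPM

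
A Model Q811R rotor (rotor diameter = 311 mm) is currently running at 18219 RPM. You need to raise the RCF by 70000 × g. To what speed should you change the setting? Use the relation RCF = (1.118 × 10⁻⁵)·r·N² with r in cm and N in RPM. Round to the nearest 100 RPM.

27100 RPM

r = 311 mm / 2 = 155.5 mm = 15.55 cm
Current RCF = 1.118 × 10⁻⁵ × 15.55 × (18219)² = 1.118 × 10⁻⁵ × 15.55 × 331,931,961 ≈ 57,706 × g
Target RCF = 57,706 + 70,000 = 127,706 × g
N² = 127,706 / (17.3849 × 10⁻⁵) = 734,580,009
N ≈ √734,580,009 ≈ 27,103.1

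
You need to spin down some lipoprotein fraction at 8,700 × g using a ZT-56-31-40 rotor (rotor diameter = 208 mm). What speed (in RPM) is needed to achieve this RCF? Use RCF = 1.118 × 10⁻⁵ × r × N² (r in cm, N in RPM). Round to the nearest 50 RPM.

N ≈ 8650 RPM

r = 208 mm / 2 = 104 mm = 10.4 cm
8,700 = 1.118 × 10⁻⁵ × 10.4 × N²
N² = 8,700 / (11.6272 × 10⁻⁵) = 74,824,549
N ≈ √74,824,549 ≈ 8,650.1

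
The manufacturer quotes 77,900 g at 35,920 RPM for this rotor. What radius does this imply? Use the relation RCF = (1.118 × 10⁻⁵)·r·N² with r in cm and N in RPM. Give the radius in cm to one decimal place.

77900 = 1.118 × 10⁻⁵ × r × (35920)²
r = 77900 / (1.118 × 10⁻⁵ × 1,290,246,400) = 77900 / 14424.95 ≈ 5.400 cm

≈ 5.4 cm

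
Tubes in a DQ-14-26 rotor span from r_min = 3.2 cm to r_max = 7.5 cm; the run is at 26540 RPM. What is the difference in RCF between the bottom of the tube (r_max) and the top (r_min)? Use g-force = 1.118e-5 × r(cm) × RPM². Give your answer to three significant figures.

RCF_max = 1.118 × 10⁻⁵ × 7.5 × (26540)² = 1.118 × 10⁻⁵ × 7.5 × 704,371,600 ≈ 59,061.6 × g
RCF_min = 1.118 × 10⁻⁵ × 3.2 × (26540)² = 1.118 × 10⁻⁵ × 3.2 × 704,371,600 ≈ 25,199.6 × g
ΔRCF = 59,061.6 − 25,199.6 = 33,862

≈ 33900 ×g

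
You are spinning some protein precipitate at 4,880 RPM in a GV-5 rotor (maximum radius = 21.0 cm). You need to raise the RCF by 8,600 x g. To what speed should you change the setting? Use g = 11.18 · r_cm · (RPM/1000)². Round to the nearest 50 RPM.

≈ 7750 RPM

Current RCF = 11.18 × 21 × (4.88)² = 11.18 × 21 × 23.8144 ≈ 5,591.1 × g
Target RCF = 5,591.1 + 8,600 = 14,191.1 × g
(N/1000)² = 14,191.1 / 234.78 = 60.44425
N = 1000 × √60.44425 ≈ 7,774.6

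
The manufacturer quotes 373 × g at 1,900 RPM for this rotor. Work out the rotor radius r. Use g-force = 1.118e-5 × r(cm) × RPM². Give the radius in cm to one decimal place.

9.2 cm

RCF = 1.118 × 10⁻⁵ × r × N²
373 = 1.118 × 10⁻⁵ × r × (1900)²
r = 373 / (1.118 × 10⁻⁵ × 3,610,000) = 373 / 40.3598 ≈ 9.242 cm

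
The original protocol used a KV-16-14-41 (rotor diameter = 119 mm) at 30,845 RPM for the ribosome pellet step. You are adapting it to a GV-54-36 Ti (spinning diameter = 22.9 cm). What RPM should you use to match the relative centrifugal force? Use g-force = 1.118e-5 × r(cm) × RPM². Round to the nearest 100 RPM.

Original rotor: r = 119 mm / 2 = 59.5 mm = 5.95 cm
RCF_original = 1.118 × 10⁻⁵ × 5.95 × (30845)² = 1.118 × 10⁻⁵ × 5.95 × 951,414,025 ≈ 63,289 × g
Your rotor: r = 22.9 / 2 = 11.45 cm
63,289 = 1.118 × 10⁻⁵ × 11.45 × N²
N² = 63,289 / (12.8011 × 10⁻⁵) = 494,402,825
N ≈ √494,402,825 ≈ 22,235.2

22200 RPM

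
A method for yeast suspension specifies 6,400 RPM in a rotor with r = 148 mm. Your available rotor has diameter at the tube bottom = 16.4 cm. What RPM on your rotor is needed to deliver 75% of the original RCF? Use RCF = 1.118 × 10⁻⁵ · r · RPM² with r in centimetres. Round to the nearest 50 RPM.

Original rotor: r = 148 mm = 14.8 cm
RCF = 1.118 × 10⁻⁵ × r × N²
RCF_original = 1.118 × 10⁻⁵ × 14.8 × (6400)² = 1.118 × 10⁻⁵ × 14.8 × 40,960,000 ≈ 6,777.4 × g
Target RCF = 0.75 × 6,777.4 ≈ 5,083 × g
Your rotor: r = 16.4 / 2 = 8.2 cm
5,083 = 1.118 × 10⁻⁵ × 8.2 × N²
N² = 5,083 / (9.1676 × 10⁻⁵) = 55,445,264
N ≈ √55,445,264 ≈ 7,446.2

≈ 7450 RPM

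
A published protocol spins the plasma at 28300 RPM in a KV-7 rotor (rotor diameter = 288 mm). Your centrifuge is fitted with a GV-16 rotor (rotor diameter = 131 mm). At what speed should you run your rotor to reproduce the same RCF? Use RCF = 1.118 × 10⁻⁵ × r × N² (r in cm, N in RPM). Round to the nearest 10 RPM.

41960 RPM

Original rotor: r = 288 mm / 2 = 144 mm = 14.4 cm
RCF_original = 1.118 × 10⁻⁵ × 14.4 × (28300)² = 1.118 × 10⁻⁵ × 14.4 × 800,890,000 ≈ 128,936.9 × g
Your rotor: r = 131 mm / 2 = 65.5 mm = 6.55 cm
128,936.9 = 1.118 × 10⁻⁵ × 6.55 × N²
N² = 128,936.9 / (7.3229 × 10⁻⁵) = 1,760,735,501
N ≈ √1,760,735,501 ≈ 41,961.1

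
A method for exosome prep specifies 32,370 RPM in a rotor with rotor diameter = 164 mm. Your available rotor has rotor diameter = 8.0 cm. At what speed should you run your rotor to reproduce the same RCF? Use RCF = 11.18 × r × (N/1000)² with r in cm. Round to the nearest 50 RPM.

Original rotor: r = 164 mm / 2 = 82 mm = 8.2 cm
RCF_original = 11.18 × 8.2 × (32.37)² = 11.18 × 8.2 × 1,047.8169 ≈ 96,059.7 × g
Your rotor: r = 8.0 / 2 = 4 cm
96,059.7 = 11.18 × 4 × (N/1000)²
(N/1000)² = 96,059.7 / 44.72 = 2148.025
N = 1000 × √2148.025 ≈ 46,346.8

46350 RPM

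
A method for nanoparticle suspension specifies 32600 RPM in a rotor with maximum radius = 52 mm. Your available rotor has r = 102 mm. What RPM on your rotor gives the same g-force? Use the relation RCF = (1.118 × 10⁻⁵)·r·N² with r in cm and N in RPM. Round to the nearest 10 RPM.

23280 RPM

Original rotor: r = 52 mm = 5.2 cm
RCF_original = 1.118 × 10⁻⁵ × 5.2 × (32600)² = 1.118 × 10⁻⁵ × 5.2 × 1,062,760,000 ≈ 61,784.6 × g
Your rotor: r = 102 mm = 10.2 cm
61,784.6 = 1.118 × 10⁻⁵ × 10.2 × N²
N² = 61,784.6 / (11.4036 × 10⁻⁵) = 541,799,081
N ≈ √541,799,081 ≈ 23,276.6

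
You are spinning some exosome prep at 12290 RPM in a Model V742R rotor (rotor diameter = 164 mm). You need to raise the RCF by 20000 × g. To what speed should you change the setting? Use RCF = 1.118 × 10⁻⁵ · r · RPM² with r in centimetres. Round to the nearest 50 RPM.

N₂ ≈ 19200 RPM

r = 164 mm / 2 = 82 mm = 8.2 cm
Current RCF = 1.118 × 10⁻⁵ × 8.2 × (12290)² = 1.118 × 10⁻⁵ × 8.2 × 151,044,100 ≈ 13,847.1 × g
Target RCF = 13,847.1 + 20,000 = 33,847.1 × g
N² = 33,847.1 / (9.1676 × 10⁻⁵) = 369,203,499
N ≈ √369,203,499 ≈ 19,214.7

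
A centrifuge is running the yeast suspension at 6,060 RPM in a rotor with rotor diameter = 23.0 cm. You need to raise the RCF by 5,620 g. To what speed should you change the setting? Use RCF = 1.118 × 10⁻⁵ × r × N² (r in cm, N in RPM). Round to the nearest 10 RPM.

r = 23.0 / 2 = 11.5 cm
Current RCF = 1.118 × 10⁻⁵ × 11.5 × (6060)² = 1.118 × 10⁻⁵ × 11.5 × 36,723,600 ≈ 4,721.6 × g
Target RCF = 4,721.6 + 5,620 = 10,341.6 × g
N² = 10,341.6 / (12.857 × 10⁻⁵) = 80,435,560
N ≈ √80,435,560 ≈ 8,968.6

≈ 8970 RPM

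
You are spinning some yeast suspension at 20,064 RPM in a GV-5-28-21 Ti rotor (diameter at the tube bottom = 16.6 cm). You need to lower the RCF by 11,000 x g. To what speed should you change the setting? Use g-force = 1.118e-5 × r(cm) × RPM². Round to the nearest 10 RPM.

16850 RPM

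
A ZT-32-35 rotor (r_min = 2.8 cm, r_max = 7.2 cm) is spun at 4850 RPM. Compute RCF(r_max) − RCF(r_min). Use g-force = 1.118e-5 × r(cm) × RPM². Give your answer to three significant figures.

RCF_max = 1.118 × 10⁻⁵ × 7.2 × (4850)² = 1.118 × 10⁻⁵ × 7.2 × 23,522,500 ≈ 1,893.5 × g
RCF_min = 1.118 × 10⁻⁵ × 2.8 × (4850)² = 1.118 × 10⁻⁵ × 2.8 × 23,522,500 ≈ 736.3 × g
ΔRCF = 1,893.5 − 736.3 = 1,157.2

ΔRCF ≈ 1160 × g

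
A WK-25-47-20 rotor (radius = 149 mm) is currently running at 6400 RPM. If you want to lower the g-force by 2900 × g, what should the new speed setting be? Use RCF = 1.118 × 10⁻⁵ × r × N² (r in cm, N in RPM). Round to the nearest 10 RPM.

N₂ ≈ 4850 RPM

r = 149 mm = 14.9 cm
Current RCF = 1.118 × 10⁻⁵ × 14.9 × (6400)² = 1.118 × 10⁻⁵ × 14.9 × 40,960,000 ≈ 6,823.2 × g
Target RCF = 6,823.2 − 2,900 = 3,923.2 × g
N² = 3,923.2 / (16.6582 × 10⁻⁵) = 23,551,164
N ≈ √23,551,164 ≈ 4,853.0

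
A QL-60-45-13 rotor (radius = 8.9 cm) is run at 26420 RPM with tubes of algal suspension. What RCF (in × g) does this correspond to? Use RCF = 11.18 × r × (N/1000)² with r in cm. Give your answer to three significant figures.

RCF = 11.18 × r × (N/1000)²
RCF = 11.18 × 8.9 × (26.42)² = 11.18 × 8.9 × 698.0164 ≈ 69,454 × g

69500 × g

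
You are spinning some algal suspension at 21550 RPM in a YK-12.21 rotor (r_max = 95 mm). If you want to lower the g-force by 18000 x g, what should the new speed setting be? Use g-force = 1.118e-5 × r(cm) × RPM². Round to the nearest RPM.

r = 95 mm = 9.5 cm
Current RCF = 1.118 × 10⁻⁵ × 9.5 × (21550)² = 1.118 × 10⁻⁵ × 9.5 × 464,402,500 ≈ 49,324.2 × g
Target RCF = 49,324.2 − 18,000 = 31,324.2 × g
N² = 31,324.2 / (10.621 × 10⁻⁵) = 294,927,031
N ≈ √294,927,031 ≈ 17,173.4

N₂ ≈ 17173 RPM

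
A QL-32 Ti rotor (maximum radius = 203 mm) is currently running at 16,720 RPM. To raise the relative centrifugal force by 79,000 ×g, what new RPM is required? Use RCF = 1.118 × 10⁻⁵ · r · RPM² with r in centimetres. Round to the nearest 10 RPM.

r = 203 mm = 20.3 cm
Current RCF = 1.118 × 10⁻⁵ × 20.3 × (16720)² = 1.118 × 10⁻⁵ × 20.3 × 279,558,400 ≈ 63,446.9 × g
Target RCF = 63,446.9 + 79,000 = 142,446.9 × g
N² = 142,446.9 / (22.6954 × 10⁻⁵) = 627,646,572
N ≈ √627,646,572 ≈ 25,052.9

N₂ ≈ 25050 RPM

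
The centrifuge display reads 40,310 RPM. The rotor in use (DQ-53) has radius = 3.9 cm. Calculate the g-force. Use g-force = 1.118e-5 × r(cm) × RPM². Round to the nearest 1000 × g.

71000 ×g

RCF = 1.118 × 10⁻⁵ × r × N²
RCF = 1.118 × 10⁻⁵ × 3.9 × (40310)² = 1.118 × 10⁻⁵ × 3.9 × 1,624,896,100 ≈ 70,848.7 × g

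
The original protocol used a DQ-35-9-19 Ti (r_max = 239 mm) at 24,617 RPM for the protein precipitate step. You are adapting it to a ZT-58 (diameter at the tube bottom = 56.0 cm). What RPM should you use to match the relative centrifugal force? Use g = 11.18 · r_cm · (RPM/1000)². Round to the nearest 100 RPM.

22700 RPM

Original rotor: r = 239 mm = 23.9 cm
RCF_original = 11.18 × 23.9 × (24.617)² = 11.18 × 23.9 × 605.996689 ≈ 161,923.5 × g
Your rotor: r = 56.0 / 2 = 28 cm
161,923.5 = 11.18 × 28 × (N/1000)²
(N/1000)² = 161,923.5 / 313.04 = 517.2614
N = 1000 × √517.2614 ≈ 22,743.4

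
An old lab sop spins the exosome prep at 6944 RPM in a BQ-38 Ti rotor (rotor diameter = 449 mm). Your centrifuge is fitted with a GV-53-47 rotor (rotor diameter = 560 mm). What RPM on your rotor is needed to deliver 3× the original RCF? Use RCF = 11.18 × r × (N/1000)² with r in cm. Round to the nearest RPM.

10770 RPM

Original rotor: r = 449 mm / 2 = 224.5 mm = 22.45 cm
RCF_original = 11.18 × 22.45 × (6.944)² = 11.18 × 22.45 × 48.219136 ≈ 12,102.6 × g
Target RCF = 3 × 12,102.6 ≈ 36,307.8 × g
Your rotor: r = 560 mm / 2 = 280 mm = 28 cm
36,307.8 = 11.18 × 28 × (N/1000)²
(N/1000)² = 36,307.8 / 313.04 = 115.9845
N = 1000 × √115.9845 ≈ 10,769.6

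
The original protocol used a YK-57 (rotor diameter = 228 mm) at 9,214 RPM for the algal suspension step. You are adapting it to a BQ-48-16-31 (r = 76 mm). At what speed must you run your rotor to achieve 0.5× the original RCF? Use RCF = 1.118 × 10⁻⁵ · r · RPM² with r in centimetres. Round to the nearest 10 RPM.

Original rotor: r = 228 mm / 2 = 114 mm = 11.4 cm
RCF = 1.118 × 10⁻⁵ × r × N²
RCF_original = 1.118 × 10⁻⁵ × 11.4 × (9214)² = 1.118 × 10⁻⁵ × 11.4 × 84,897,796 ≈ 10,820.4 × g
Target RCF = 0.5 × 10,820.4 ≈ 5,410.2 × g
Your rotor: r = 76 mm = 7.6 cm
5,410.2 = 1.118 × 10⁻⁵ × 7.6 × N²
N² = 5,410.2 / (8.4968 × 10⁻⁵) = 63,673,383
N ≈ √63,673,383 ≈ 7,979.6

≈ 7980 RPM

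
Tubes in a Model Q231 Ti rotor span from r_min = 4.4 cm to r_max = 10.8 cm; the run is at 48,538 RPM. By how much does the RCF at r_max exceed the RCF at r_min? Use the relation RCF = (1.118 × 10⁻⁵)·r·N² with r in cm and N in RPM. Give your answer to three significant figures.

ΔRCF ≈ 169000 x g

ΔRCF = 1.118 × 10⁻⁵ × (r_max − r_min) × N² = 1.118 × 10⁻⁵ × 6.4 × 2,355,937,444 ≈ 168,572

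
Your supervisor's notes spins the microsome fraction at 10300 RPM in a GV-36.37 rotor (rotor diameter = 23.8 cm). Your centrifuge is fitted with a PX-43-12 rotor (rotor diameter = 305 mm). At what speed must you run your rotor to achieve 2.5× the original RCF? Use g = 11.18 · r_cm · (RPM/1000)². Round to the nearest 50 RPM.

Original rotor: r = 23.8 / 2 = 11.9 cm
RCF_original = 11.18 × 11.9 × (10.3)² = 11.18 × 11.9 × 106.09 ≈ 14,114.4 × g
Target RCF = 2.5 × 14,114.4 ≈ 35,286 × g
Your rotor: r = 305 mm / 2 = 152.5 mm = 15.25 cm
35,286 = 11.18 × 15.25 × (N/1000)²
(N/1000)² = 35,286 / 170.495 = 206.9621
N = 1000 × √206.9621 ≈ 14,386.2

≈ 14400 RPM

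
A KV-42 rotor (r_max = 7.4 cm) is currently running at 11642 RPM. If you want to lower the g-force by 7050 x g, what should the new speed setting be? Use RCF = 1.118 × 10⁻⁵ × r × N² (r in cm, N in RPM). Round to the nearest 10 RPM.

≈ 7090 RPM

Current RCF = 1.118 × 10⁻⁵ × 7.4 × (11642)² = 1.118 × 10⁻⁵ × 7.4 × 135,536,164 ≈ 11,213.2 × g
Target RCF = 11,213.2 − 7,050 = 4,163.2 × g
N² = 4,163.2 / (8.2732 × 10⁻⁵) = 50,321,520
N ≈ √50,321,520 ≈ 7,093.8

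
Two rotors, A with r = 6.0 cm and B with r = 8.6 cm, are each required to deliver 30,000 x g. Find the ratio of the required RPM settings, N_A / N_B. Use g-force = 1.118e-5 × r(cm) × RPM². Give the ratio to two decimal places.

At fixed RCF, N ∝ 1/√r, so N_A/N_B = √(r_B/r_A) = √(8.6/6.0) = √1.433333 = 1.1972.

1.20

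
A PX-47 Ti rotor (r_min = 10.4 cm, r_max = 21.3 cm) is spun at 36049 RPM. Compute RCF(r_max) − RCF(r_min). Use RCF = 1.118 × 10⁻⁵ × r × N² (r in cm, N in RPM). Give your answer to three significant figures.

158000 g

RCF_max = 1.118 × 10⁻⁵ × 21.3 × (36049)² = 1.118 × 10⁻⁵ × 21.3 × 1,299,530,401 ≈ 309,462.4 × g
RCF_min = 1.118 × 10⁻⁵ × 10.4 × (36049)² = 1.118 × 10⁻⁵ × 10.4 × 1,299,530,401 ≈ 151,099 × g
ΔRCF = 309,462.4 − 151,099 = 158,363.4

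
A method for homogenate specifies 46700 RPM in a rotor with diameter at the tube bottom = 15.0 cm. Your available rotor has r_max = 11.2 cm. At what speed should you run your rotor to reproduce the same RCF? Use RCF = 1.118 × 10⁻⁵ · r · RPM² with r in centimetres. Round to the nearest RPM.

38215 RPM

Original rotor: r = 15.0 / 2 = 7.5 cm
RCF_original = 1.118 × 10⁻⁵ × 7.5 × (46700)² = 1.118 × 10⁻⁵ × 7.5 × 2,180,890,000 ≈ 182,867.6 × g
182,867.6 = 1.118 × 10⁻⁵ × 11.2 × N²
N² = 182,867.6 / (12.5216 × 10⁻⁵) = 1,460,417,199
N ≈ √1,460,417,199 ≈ 38,215.4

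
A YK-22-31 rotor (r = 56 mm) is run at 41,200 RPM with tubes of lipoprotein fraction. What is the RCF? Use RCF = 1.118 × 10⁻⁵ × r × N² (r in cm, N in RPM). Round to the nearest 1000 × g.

r = 56 mm = 5.6 cm
RCF = 1.118 × 10⁻⁵ × 5.6 × (41200)² = 1.118 × 10⁻⁵ × 5.6 × 1,697,440,000 ≈ 106,273.3 × g

106000 ×g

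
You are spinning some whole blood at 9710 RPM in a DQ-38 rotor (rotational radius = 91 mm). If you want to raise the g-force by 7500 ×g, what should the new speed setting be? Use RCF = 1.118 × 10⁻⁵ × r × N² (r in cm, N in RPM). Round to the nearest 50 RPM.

r = 91 mm = 9.1 cm
Current RCF = 1.118 × 10⁻⁵ × 9.1 × (9710)² = 1.118 × 10⁻⁵ × 9.1 × 94,284,100 ≈ 9,592.3 × g
Target RCF = 9,592.3 + 7,500 = 17,092.3 × g
N² = 17,092.3 / (10.1738 × 10⁻⁵) = 168,003,106
N ≈ √168,003,106 ≈ 12,961.6

12950 RPM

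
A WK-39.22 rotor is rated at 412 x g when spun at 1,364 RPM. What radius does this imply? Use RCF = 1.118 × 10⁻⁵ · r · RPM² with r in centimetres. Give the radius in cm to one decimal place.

r ≈ 19.8 cm

412 = 1.118 × 10⁻⁵ × r × (1364)²
r = 412 / (1.118 × 10⁻⁵ × 1,860,496) = 412 / 20.80035 ≈ 19.807 cm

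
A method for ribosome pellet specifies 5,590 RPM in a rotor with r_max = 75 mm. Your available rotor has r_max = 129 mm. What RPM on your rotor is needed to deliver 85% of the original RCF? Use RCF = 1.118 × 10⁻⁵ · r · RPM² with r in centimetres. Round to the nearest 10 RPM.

≈ 3930 RPM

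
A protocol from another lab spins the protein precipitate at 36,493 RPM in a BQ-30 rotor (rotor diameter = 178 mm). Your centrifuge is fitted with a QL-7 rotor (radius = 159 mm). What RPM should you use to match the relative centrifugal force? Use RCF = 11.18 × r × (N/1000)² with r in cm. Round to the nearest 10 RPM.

≈ 27300 RPM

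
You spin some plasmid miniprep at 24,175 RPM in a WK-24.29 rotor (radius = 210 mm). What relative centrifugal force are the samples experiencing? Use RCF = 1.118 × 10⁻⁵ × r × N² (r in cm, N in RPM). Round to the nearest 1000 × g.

≈ 137000 × g

r = 210 mm = 21.0 cm
RCF = 1.118 × 10⁻⁵ × 21 × (24175)² = 1.118 × 10⁻⁵ × 21 × 584,430,625 ≈ 137,212.6 × g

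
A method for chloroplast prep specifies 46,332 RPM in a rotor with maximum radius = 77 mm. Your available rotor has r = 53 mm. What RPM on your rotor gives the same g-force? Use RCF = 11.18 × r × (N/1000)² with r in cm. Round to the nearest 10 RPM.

Original rotor: r = 77 mm = 7.7 cm
RCF_original = 11.18 × 7.7 × (46.332)² = 11.18 × 7.7 × 2,146.654224 ≈ 184,796.9 × g
Your rotor: r = 53 mm = 5.3 cm
184,796.9 = 11.18 × 5.3 × (N/1000)²
(N/1000)² = 184,796.9 / 59.254 = 3118.724
N = 1000 × √3118.724 ≈ 55,845.5

≈ 55850 RPM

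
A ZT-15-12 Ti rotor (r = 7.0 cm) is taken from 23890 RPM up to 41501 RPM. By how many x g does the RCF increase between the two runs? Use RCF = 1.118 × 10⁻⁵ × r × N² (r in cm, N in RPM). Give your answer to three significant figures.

RCF₁ = 1.118 × 10⁻⁵ × 7 × (23890)² = 1.118 × 10⁻⁵ × 7 × 570,732,100 ≈ 44,665.5 × g
RCF₂ = 1.118 × 10⁻⁵ × 7 × (41501)² = 1.118 × 10⁻⁵ × 7 × 1,722,333,001 ≈ 134,789.8 × g
Increase = 134,789.8 − 44,665.5 = 90,124.3

≈ 90100 x g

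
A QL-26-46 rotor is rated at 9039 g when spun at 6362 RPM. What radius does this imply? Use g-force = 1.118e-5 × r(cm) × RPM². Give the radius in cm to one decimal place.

r ≈ 20.0 cm

9039 = 1.118 × 10⁻⁵ × r × (6362)²
r = 9039 / (1.118 × 10⁻⁵ × 40,475,044) = 9039 / 452.511 ≈ 19.975 cm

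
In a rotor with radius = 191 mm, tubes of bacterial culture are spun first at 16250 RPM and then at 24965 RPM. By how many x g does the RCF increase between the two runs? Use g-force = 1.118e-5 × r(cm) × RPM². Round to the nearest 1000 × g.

77000 x g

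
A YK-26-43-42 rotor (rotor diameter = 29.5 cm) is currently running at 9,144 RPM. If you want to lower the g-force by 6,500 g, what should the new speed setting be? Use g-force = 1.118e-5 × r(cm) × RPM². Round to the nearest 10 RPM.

6650 RPM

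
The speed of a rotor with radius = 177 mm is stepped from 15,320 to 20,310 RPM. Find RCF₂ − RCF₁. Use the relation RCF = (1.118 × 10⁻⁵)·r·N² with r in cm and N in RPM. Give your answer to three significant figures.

35200 ×g

r = 177 mm = 17.7 cm
RCF₁ = 1.118 × 10⁻⁵ × 17.7 × (15320)² = 1.118 × 10⁻⁵ × 17.7 × 234,702,400 ≈ 46,444.3 × g
RCF₂ = 1.118 × 10⁻⁵ × 17.7 × (20310)² = 1.118 × 10⁻⁵ × 17.7 × 412,496,100 ≈ 81,627.2 × g
Increase = 81,627.2 − 46,444.3 = 35,182.9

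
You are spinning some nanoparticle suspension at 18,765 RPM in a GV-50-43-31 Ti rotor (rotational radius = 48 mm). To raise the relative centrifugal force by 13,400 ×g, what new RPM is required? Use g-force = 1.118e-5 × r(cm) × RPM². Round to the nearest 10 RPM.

≈ 24530 RPM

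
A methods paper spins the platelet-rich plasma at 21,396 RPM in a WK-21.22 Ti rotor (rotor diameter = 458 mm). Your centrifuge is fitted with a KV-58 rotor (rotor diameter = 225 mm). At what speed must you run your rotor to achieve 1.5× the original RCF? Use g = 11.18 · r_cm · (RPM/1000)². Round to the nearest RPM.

Original rotor: r = 458 mm / 2 = 229 mm = 22.9 cm
RCF_original = 11.18 × 22.9 × (21.396)² = 11.18 × 22.9 × 457.788816 ≈ 117,204 × g
Target RCF = 1.5 × 117,204 ≈ 175,806 × g
Your rotor: r = 225 mm / 2 = 112.5 mm = 11.25 cm
175,806 = 11.18 × 11.25 × (N/1000)²
(N/1000)² = 175,806 / 125.775 = 1397.782
N = 1000 × √1397.782 ≈ 37,386.9

≈ 37387 RPM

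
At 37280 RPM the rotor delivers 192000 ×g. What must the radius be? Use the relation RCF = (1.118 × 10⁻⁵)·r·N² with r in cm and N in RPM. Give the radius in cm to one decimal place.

RCF = 1.118 × 10⁻⁵ × r × N²
192000 = 1.118 × 10⁻⁵ × r × (37280)²
r = 192000 / (1.118 × 10⁻⁵ × 1,389,798,400) = 192000 / 15537.95 ≈ 12.357 cm

≈ 12.4 cm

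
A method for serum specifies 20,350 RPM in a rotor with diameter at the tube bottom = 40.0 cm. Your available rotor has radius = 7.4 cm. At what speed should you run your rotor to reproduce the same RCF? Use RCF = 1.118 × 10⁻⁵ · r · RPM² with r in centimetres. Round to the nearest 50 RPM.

Original rotor: r = 40.0 / 2 = 20 cm
RCF_original = 1.118 × 10⁻⁵ × 20 × (20350)² = 1.118 × 10⁻⁵ × 20 × 414,122,500 ≈ 92,597.8 × g
92,597.8 = 1.118 × 10⁻⁵ × 7.4 × N²
N² = 92,597.8 / (8.2732 × 10⁻⁵) = 1,119,250,109
N ≈ √1,119,250,109 ≈ 33,455.2

33450 RPM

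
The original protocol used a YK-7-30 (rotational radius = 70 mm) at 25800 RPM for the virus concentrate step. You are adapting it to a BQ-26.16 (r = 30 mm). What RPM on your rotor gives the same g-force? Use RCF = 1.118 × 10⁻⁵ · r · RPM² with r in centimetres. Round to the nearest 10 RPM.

≈ 39410 RPM

Original rotor: r = 70 mm = 7.0 cm
RCF_original = 1.118 × 10⁻⁵ × 7 × (25800)² = 1.118 × 10⁻⁵ × 7 × 665,640,000 ≈ 52,093 × g
Your rotor: r = 30 mm = 3.0 cm
52,093 = 1.118 × 10⁻⁵ × 3 × N²
N² = 52,093 / (3.354 × 10⁻⁵) = 1,553,160,405
N ≈ √1,553,160,405 ≈ 39,410.2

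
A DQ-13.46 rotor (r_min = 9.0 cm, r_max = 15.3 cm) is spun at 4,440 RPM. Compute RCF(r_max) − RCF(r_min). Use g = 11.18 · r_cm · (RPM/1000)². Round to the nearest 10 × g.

RCF_max = 11.18 × 15.3 × (4.44)² = 11.18 × 15.3 × 19.7136 ≈ 3,372.1 × g
RCF_min = 11.18 × 9 × (4.44)² = 11.18 × 9 × 19.7136 ≈ 1,983.6 × g
ΔRCF = 3,372.1 − 1,983.6 = 1,388.5

ΔRCF ≈ 1390 ×g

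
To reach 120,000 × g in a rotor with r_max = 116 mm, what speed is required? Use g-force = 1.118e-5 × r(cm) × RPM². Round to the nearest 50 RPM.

30400 RPM

r = 116 mm = 11.6 cm
RCF = 1.118 × 10⁻⁵ × r × N²
120,000 = 1.118 × 10⁻⁵ × 11.6 × N²
N² = 120,000 / (12.9688 × 10⁻⁵) = 925,297,637
N ≈ √925,297,637 ≈ 30,418.7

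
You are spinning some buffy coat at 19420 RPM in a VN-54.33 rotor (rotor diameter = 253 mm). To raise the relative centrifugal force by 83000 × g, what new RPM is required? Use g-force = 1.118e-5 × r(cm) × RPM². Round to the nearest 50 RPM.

≈ 31050 RPM

r = 253 mm / 2 = 126.5 mm = 12.65 cm
Current RCF = 1.118 × 10⁻⁵ × 12.65 × (19420)² = 1.118 × 10⁻⁵ × 12.65 × 377,136,400 ≈ 53,337.3 × g
Target RCF = 53,337.3 + 83,000 = 136,337.3 × g
N² = 136,337.3 / (14.1427 × 10⁻⁵) = 964,011,822
N ≈ √964,011,822 ≈ 31,048.5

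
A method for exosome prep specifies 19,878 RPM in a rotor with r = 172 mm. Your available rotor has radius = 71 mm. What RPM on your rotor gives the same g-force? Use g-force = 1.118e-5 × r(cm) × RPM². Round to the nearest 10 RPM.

Original rotor: r = 172 mm = 17.2 cm
RCF_original = 1.118 × 10⁻⁵ × 17.2 × (19878)² = 1.118 × 10⁻⁵ × 17.2 × 395,134,884 ≈ 75,982.9 × g
Your rotor: r = 71 mm = 7.1 cm
75,982.9 = 1.118 × 10⁻⁵ × 7.1 × N²
N² = 75,982.9 / (7.9378 × 10⁻⁵) = 957,228,703
N ≈ √957,228,703 ≈ 30,939.1

≈ 30940 RPM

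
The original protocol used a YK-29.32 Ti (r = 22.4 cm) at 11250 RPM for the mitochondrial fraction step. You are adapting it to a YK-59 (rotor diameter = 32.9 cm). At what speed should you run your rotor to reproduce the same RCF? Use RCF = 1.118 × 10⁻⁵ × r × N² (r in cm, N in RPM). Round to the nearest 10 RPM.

13130 RPM

RCF_original = 1.118 × 10⁻⁵ × 22.4 × (11250)² = 1.118 × 10⁻⁵ × 22.4 × 126,562,500 ≈ 31,695.3 × g
Your rotor: r = 32.9 / 2 = 16.45 cm
31,695.3 = 1.118 × 10⁻⁵ × 16.45 × N²
N² = 31,695.3 / (18.3911 × 10⁻⁵) = 172,340,426
N ≈ √172,340,426 ≈ 13,127.8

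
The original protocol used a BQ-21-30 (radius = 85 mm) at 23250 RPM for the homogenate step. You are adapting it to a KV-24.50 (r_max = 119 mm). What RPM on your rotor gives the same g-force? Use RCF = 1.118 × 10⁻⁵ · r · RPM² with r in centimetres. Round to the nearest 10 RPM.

Original rotor: r = 85 mm = 8.5 cm
RCF_original = 1.118 × 10⁻⁵ × 8.5 × (23250)² = 1.118 × 10⁻⁵ × 8.5 × 540,562,500 ≈ 51,369.7 × g
Your rotor: r = 119 mm = 11.9 cm
51,369.7 = 1.118 × 10⁻⁵ × 11.9 × N²
N² = 51,369.7 / (13.3042 × 10⁻⁵) = 386,116,414
N ≈ √386,116,414 ≈ 19,649.8

19650 RPM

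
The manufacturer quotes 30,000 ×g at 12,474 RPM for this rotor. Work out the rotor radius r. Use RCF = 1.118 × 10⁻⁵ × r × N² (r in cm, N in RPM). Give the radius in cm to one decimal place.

RCF = 1.118 × 10⁻⁵ × r × N²
30000 = 1.118 × 10⁻⁵ × r × (12474)²
r = 30000 / (1.118 × 10⁻⁵ × 155,600,676) = 30000 / 1739.616 ≈ 17.245 cm

≈ 17.2 cm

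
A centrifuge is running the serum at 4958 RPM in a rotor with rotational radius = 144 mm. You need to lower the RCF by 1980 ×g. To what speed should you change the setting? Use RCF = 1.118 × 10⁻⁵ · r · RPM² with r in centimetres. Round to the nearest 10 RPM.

≈ 3500 RPM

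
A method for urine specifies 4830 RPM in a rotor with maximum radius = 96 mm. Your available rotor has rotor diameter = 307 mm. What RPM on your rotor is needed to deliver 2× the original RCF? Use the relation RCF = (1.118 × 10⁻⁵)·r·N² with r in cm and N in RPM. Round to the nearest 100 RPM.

Original rotor: r = 96 mm = 9.6 cm
RCF_original = 1.118 × 10⁻⁵ × 9.6 × (4830)² = 1.118 × 10⁻⁵ × 9.6 × 23,328,900 ≈ 2,503.8 × g
Target RCF = 2 × 2,503.8 ≈ 5,007.6 × g
Your rotor: r = 307 mm / 2 = 153.5 mm = 15.35 cm
5,007.6 = 1.118 × 10⁻⁵ × 15.35 × N²
N² = 5,007.6 / (17.1613 × 10⁻⁵) = 29,179,608
N ≈ √29,179,608 ≈ 5,401.8

≈ 5400 RPM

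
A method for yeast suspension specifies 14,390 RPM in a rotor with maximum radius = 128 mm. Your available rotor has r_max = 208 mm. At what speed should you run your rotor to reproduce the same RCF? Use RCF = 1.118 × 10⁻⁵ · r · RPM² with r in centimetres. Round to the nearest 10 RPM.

11290 RPM

Original rotor: r = 128 mm = 12.8 cm
RCF = 1.118 × 10⁻⁵ × r × N²
RCF_original = 1.118 × 10⁻⁵ × 12.8 × (14390)² = 1.118 × 10⁻⁵ × 12.8 × 207,072,100 ≈ 29,632.8 × g
Your rotor: r = 208 mm = 20.8 cm
29,632.8 = 1.118 × 10⁻⁵ × 20.8 × N²
N² = 29,632.8 / (23.2544 × 10⁻⁵) = 127,428,788
N ≈ √127,428,788 ≈ 11,288.4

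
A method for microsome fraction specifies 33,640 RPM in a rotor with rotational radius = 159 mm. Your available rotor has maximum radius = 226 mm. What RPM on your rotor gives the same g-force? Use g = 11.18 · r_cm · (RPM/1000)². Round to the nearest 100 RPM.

Original rotor: r = 159 mm = 15.9 cm
RCF_original = 11.18 × 15.9 × (33.64)² = 11.18 × 15.9 × 1,131.6496 ≈ 201,164.3 × g
Your rotor: r = 226 mm = 22.6 cm
201,164.3 = 11.18 × 22.6 × (N/1000)²
(N/1000)² = 201,164.3 / 252.668 = 796.1606
N = 1000 × √796.1606 ≈ 28,216.3

≈ 28200 RPM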